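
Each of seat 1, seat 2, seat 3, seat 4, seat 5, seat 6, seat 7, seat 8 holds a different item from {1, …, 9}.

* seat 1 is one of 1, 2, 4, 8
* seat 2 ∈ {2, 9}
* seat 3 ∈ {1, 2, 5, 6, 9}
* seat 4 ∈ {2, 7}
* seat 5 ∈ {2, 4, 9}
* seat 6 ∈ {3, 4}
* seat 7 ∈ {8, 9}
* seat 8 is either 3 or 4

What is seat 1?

1

seat 6 and seat 8 share exactly the 2 values {3, 4}; by pigeonhole those values go to them, so strike 3, 4 from seat 1, seat 5.
seat 2 and seat 5 between them cover only {2, 9} — a naked pair. Remove those values from seat 1, seat 3, seat 4, seat 7.
That leaves seat 4 = 7.
seat 7 has just one choice, so seat 7 = 8. Strike 8 from seat 1.
So seat 1 = 1.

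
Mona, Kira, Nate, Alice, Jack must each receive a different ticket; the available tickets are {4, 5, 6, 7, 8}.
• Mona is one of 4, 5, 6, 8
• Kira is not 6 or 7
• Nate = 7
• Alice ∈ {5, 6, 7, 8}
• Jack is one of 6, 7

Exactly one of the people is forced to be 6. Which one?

Nate's domain is down to {7}, so Nate = 7. Remove 7 from Alice, Jack.
So 6 goes to Jack.

Jack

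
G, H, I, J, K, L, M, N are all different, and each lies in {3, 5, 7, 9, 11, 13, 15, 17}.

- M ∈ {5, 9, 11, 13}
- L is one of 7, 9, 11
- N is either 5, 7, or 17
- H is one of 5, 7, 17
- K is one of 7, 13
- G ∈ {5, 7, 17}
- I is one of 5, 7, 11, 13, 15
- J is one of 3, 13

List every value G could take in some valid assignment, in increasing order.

The 8 variables draw from only 8 values {3, 5, 7, 9, 11, 13, 15, 17}, so each is used; only J can be 3, hence J = 3.
The 7 still-open variables together cover exactly {5, 7, 9, 11, 13, 15, 17} — 7 values for 7 variables — and 15 appears only in I's list, so I = 15.
G, H, N share exactly the 3 values {5, 7, 17}; by pigeonhole those values go to them, so strike 5, 7, 17 from K, L, M.
That leaves K = 13. Strike 13 from M.
No further eliminations apply; G can still be any of 5, 7, 17.

5, 7, 17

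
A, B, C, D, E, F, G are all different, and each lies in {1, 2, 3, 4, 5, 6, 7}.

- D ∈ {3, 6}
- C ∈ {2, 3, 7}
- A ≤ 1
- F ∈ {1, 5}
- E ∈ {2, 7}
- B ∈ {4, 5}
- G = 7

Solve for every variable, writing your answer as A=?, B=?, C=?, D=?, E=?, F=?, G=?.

A=1, B=4, C=3, D=6, E=2, F=5, G=7

A's domain is down to {1}, so A = 1. Remove 1 from F.
F must be 5 (only option left). Strike 5 from B.
G's domain is down to {7}, so G = 7. Eliminate 7 elsewhere: C, E.
B's domain is down to {4}, so B = 4.
That leaves E = 2. So C can't be 2.
C must be 3 (only option left). Remove 3 from D.
D has just one choice, so D = 6.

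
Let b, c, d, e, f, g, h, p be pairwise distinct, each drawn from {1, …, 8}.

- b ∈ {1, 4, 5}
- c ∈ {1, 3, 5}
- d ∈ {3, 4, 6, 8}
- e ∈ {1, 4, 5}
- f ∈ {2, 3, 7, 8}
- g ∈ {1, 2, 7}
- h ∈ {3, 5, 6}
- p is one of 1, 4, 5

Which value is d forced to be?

8

b, e, p between them cover only {1, 4, 5} — a naked triple. Remove those values from c, d, g, h.
That leaves c = 3. So d, f, h can't be 3.
h has just one choice, so h = 6. So d can't be 6.
So d = 8.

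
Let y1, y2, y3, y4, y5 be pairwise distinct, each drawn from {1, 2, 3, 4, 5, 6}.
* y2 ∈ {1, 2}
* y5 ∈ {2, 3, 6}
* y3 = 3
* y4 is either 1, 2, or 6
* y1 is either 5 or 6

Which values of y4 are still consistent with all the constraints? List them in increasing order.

y3's domain is down to {3}, so y3 = 3. Strike 3 from y5.
The 4 still-open variables draw from only 4 values {1, 2, 5, 6}, so each is used; only y1 can be 5, hence y1 = 5.
No further eliminations apply; y4 can still be any of 1, 2, 6.

1, 2, 6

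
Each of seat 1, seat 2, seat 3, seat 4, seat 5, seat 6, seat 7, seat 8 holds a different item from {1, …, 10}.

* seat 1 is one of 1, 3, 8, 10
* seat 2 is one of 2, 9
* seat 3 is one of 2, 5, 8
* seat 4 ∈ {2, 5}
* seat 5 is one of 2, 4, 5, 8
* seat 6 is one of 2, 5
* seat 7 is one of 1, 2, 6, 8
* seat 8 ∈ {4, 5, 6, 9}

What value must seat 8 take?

6

seat 4 and seat 6 between them cover only {2, 5} — a naked pair. Remove those values from seat 2, seat 3, seat 5, seat 7, seat 8.
seat 2 must be 9 (only option left). Strike 9 from seat 8.
seat 3's domain is down to {8}, so seat 3 = 8. Remove 8 from seat 1, seat 5, seat 7.
seat 5's domain is down to {4}, so seat 5 = 4. Strike 4 from seat 8.
So seat 8 = 6.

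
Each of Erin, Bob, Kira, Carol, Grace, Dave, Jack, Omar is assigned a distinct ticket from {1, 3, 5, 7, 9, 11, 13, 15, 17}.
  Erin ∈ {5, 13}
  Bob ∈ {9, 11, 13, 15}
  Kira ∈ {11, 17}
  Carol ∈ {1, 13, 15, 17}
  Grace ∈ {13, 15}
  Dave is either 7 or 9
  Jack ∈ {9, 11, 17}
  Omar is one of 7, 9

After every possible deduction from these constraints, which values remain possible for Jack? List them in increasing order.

11, 17

Among the 8 variables, 1 fits only Carol (and all 8 values in {1, 5, 7, 9, 11, 13, 15, 17} must be used), so Carol = 1.
The 7 still-open variables together cover exactly {5, 7, 9, 11, 13, 15, 17} — 7 values for 7 variables — and 5 appears only in Erin's list, so Erin = 5.
Dave and Omar between them cover only {7, 9} — a naked pair. Remove those values from Bob, Jack.
The 2 variables Kira and Jack are confined to {11, 17}, which locks those values in; drop them from Bob.
No further eliminations apply; Jack can still be any of 11, 17.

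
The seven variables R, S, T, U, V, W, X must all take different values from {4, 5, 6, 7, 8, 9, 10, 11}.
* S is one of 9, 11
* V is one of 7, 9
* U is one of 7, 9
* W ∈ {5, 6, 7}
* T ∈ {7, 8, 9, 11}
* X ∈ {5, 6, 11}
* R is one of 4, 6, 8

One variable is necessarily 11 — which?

S

The 7 variables draw from only 7 values {4, 5, 6, 7, 8, 9, 11}, so each is used; only R can be 4, hence R = 4.
The 6 still-open variables together cover exactly {5, 6, 7, 8, 9, 11} — 6 values for 6 variables — and 8 appears only in T's list, so T = 8.
The 2 variables U and V are confined to {7, 9}, which locks those values in; drop them from S, W.
So 11 goes to S.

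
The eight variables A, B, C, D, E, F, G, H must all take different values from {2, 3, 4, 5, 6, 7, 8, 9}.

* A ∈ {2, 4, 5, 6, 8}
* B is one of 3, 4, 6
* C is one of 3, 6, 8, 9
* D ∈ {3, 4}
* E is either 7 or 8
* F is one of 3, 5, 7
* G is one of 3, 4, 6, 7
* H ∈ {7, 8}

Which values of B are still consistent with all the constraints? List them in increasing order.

3, 4, 6

Among the 8 variables, 2 fits only A (and all 8 values in {2, 3, 4, 5, 6, 7, 8, 9} must be used), so A = 2.
Among the 7 still-open variables, 5 fits only F (and all 7 values in {3, 4, 5, 6, 7, 8, 9} must be used), so F = 5.
Among the 6 still-open variables, 9 fits only C (and all 6 values in {3, 4, 6, 7, 8, 9} must be used), so C = 9.
E and H share exactly the 2 values {7, 8}; by pigeonhole those values go to them, so strike 7, 8 from G.
No further eliminations apply; B can still be any of 3, 4, 6.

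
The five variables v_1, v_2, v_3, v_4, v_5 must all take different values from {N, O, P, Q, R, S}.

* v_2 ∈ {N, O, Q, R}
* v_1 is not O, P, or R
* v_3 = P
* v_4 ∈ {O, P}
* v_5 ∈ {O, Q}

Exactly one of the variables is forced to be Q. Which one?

v_5

v_3's domain is down to {P}, so v_3 = P. Strike P from v_4.
v_4's domain is down to {O}, so v_4 = O. Remove O from v_2, v_5.
So Q goes to v_5.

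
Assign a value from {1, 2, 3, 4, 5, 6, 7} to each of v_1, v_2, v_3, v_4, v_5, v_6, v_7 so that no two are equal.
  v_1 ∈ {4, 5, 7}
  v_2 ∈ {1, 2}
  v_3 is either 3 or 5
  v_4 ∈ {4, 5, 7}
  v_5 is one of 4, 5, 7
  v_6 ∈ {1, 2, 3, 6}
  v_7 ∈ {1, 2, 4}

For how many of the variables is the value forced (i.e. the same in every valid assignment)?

2

The 7 variables together cover exactly {1, 2, 3, 4, 5, 6, 7} — 7 values for 7 variables — and 6 appears only in v_6's list, so v_6 = 6.
The 6 still-open variables draw from only 6 values {1, 2, 3, 4, 5, 7}, so each is used; only v_3 can be 3, hence v_3 = 3.
The 3 variables v_1, v_4, v_5 are confined to {4, 5, 7}, which locks those values in; drop them from v_7.
Determined: v_3=3, v_6=6. The other variables each still have more than one consistent value. That makes 2.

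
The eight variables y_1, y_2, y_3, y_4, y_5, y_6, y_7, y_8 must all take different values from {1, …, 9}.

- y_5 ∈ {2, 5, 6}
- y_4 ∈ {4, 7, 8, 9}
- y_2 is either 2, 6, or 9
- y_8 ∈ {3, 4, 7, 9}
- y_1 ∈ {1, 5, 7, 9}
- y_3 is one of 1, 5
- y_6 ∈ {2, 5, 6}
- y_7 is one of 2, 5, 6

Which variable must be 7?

y_5, y_6, y_7 between them cover only {2, 5, 6} — a naked triple. Remove those values from y_1, y_2, y_3.
y_2 must be 9 (only option left). Eliminate 9 elsewhere: y_1, y_4, y_8.
That leaves y_3 = 1. So y_1 can't be 1.
So 7 goes to y_1.

y_1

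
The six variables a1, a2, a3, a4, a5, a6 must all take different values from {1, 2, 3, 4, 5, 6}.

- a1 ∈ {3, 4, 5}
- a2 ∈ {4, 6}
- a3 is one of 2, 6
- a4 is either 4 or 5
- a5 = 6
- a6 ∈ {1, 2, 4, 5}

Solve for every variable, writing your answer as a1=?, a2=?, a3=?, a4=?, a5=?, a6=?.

a1=3, a2=4, a3=2, a4=5, a5=6, a6=1

a5 must be 6 (only option left). Remove 6 from a2, a3.
a2 must be 4 (only option left). So a1, a4, a6 can't be 4.
a3 must be 2 (only option left). So a6 can't be 2.
a4 has just one choice, so a4 = 5. Remove 5 from a1, a6.
a6 has just one choice, so a6 = 1.
a1 has just one choice, so a1 = 3.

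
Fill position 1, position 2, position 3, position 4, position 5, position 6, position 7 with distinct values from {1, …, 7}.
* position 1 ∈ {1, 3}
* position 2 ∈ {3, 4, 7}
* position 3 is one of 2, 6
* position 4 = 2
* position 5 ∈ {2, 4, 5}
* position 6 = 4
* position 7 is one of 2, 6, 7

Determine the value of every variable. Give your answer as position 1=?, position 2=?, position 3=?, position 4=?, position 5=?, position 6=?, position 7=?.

position 1=1, position 2=3, position 3=6, position 4=2, position 5=5, position 6=4, position 7=7

position 4 must be 2 (only option left). Strike 2 from position 3, position 5, position 7.
position 6 has just one choice, so position 6 = 4. So position 2, position 5 can't be 4.
position 3 must be 6 (only option left). Strike 6 from position 7.
position 5's domain is down to {5}, so position 5 = 5.
position 7 has just one choice, so position 7 = 7. So position 2 can't be 7.
position 2's domain is down to {3}, so position 2 = 3. Strike 3 from position 1.
position 1's domain is down to {1}, so position 1 = 1.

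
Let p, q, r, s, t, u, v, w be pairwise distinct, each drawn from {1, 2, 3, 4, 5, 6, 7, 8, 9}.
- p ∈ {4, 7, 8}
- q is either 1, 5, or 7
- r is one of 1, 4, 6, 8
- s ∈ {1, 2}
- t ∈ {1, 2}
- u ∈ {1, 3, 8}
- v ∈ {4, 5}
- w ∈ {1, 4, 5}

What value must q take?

The 8 variables draw from only 8 values {1, 2, 3, 4, 5, 6, 7, 8}, so each is used; only u can be 3, hence u = 3.
The 7 still-open variables draw from only 7 values {1, 2, 4, 5, 6, 7, 8}, so each is used; only r can be 6, hence r = 6.
The 6 still-open variables together cover exactly {1, 2, 4, 5, 7, 8} — 6 values for 6 variables — and 8 appears only in p's list, so p = 8.
Among the 5 still-open variables, 7 fits only q (and all 5 values in {1, 2, 4, 5, 7} must be used), so q = 7.

7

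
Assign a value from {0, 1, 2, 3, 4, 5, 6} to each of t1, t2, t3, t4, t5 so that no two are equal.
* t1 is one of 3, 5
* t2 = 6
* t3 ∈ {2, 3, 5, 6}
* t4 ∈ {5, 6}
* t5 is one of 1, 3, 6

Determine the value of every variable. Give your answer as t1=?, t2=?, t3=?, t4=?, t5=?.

t1=3, t2=6, t3=2, t4=5, t5=1

t2's domain is down to {6}, so t2 = 6. Strike 6 from t3, t4, t5.
t4 must be 5 (only option left). Eliminate 5 elsewhere: t1, t3.
t1 must be 3 (only option left). Remove 3 from t3, t5.
t3's domain is down to {2}, so t3 = 2.
t5's domain is down to {1}, so t5 = 1.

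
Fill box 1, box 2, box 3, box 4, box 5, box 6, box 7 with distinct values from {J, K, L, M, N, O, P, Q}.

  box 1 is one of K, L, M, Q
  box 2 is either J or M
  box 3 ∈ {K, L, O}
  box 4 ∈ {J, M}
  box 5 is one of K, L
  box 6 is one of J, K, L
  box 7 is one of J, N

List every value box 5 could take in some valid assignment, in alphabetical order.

Among the 7 variables, N fits only box 7 (and all 7 values in {J, K, L, M, N, O, Q} must be used), so box 7 = N.
The 6 still-open variables together cover exactly {J, K, L, M, O, Q} — 6 values for 6 variables — and O appears only in box 3's list, so box 3 = O.
Among the 5 still-open variables, Q fits only box 1 (and all 5 values in {J, K, L, M, Q} must be used), so box 1 = Q.
The 2 variables box 2 and box 4 are confined to {J, M}, which locks those values in; drop them from box 6.
No further eliminations apply; box 5 can still be any of K, L.

K, L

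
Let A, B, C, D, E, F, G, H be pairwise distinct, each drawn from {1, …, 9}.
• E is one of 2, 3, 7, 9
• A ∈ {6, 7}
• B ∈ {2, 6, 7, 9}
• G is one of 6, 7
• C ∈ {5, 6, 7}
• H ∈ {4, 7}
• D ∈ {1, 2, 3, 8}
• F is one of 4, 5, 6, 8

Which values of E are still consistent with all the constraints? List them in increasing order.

2, 3, 9

A and G between them cover only {6, 7} — a naked pair. Remove those values from B, C, E, F, H.
That leaves C = 5. Strike 5 from F.
H must be 4 (only option left). So F can't be 4.
F must be 8 (only option left). Strike 8 from D.
No further eliminations apply; E can still be any of 2, 3, 9.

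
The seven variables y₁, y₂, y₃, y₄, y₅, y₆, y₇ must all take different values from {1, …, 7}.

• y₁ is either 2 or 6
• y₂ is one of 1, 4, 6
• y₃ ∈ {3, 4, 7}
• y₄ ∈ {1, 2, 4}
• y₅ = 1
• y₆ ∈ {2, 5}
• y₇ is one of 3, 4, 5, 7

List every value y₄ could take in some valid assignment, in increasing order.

2, 4

y₅ has just one choice, so y₅ = 1. Strike 1 from y₂, y₄.
The 3 variables y₁, y₂, y₄ are confined to {2, 4, 6}, which locks those values in; drop them from y₃, y₆, y₇.
y₆ has just one choice, so y₆ = 5. Remove 5 from y₇.
No further eliminations apply; y₄ can still be any of 2, 4.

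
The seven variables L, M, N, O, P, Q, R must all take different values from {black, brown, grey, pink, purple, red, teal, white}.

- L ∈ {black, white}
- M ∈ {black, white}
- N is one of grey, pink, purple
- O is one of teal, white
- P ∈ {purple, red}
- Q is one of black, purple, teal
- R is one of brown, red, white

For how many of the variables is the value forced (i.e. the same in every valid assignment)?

L and M between them cover only {black, white} — a naked pair. Remove those values from O, Q, R.
That leaves O = teal. Remove teal from Q.
Q has just one choice, so Q = purple. Eliminate purple elsewhere: N, P.
P must be red (only option left). Eliminate red elsewhere: R.
R has just one choice, so R = brown.
Determined: O=teal, P=red, Q=purple, R=brown. The other variables each still have more than one consistent value. That makes 4.

4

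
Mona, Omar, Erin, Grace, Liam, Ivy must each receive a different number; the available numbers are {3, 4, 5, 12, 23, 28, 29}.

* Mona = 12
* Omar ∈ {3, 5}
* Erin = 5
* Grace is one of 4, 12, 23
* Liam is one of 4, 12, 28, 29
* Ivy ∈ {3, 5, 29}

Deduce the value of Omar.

Mona's domain is down to {12}, so Mona = 12. Remove 12 from Grace, Liam.
Erin has just one choice, so Erin = 5. So Omar, Ivy can't be 5.
So Omar = 3.

3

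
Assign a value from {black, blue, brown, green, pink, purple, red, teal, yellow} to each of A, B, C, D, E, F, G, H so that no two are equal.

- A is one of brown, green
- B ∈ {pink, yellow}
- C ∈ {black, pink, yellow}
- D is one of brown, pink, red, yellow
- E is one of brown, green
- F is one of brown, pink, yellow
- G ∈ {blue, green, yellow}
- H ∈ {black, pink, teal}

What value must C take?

The 8 variables together cover exactly {black, blue, brown, green, pink, red, teal, yellow} — 8 values for 8 variables — and blue appears only in G's list, so G = blue.
The 7 still-open variables draw from only 7 values {black, brown, green, pink, red, teal, yellow}, so each is used; only D can be red, hence D = red.
The 6 still-open variables together cover exactly {black, brown, green, pink, teal, yellow} — 6 values for 6 variables — and teal appears only in H's list, so H = teal.
Among the 5 still-open variables, black fits only C (and all 5 values in {black, brown, green, pink, yellow} must be used), so C = black.

black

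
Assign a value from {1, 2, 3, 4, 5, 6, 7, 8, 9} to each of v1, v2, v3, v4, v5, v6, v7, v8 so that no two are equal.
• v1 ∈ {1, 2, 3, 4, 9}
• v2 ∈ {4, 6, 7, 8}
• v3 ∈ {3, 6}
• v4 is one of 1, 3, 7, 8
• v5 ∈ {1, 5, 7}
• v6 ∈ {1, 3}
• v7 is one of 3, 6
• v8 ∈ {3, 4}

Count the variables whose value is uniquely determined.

v3 and v7 between them cover only {3, 6} — a naked pair. Remove those values from v1, v2, v4, v6, v8.
v6's domain is down to {1}, so v6 = 1. Remove 1 from v1, v4, v5.
v8 must be 4 (only option left). So v1, v2 can't be 4.
The 2 variables v2 and v4 are confined to {7, 8}, which locks those values in; drop them from v5.
v5 has just one choice, so v5 = 5.
Determined: v5=5, v6=1, v8=4. The other variables each still have more than one consistent value. That makes 3.

3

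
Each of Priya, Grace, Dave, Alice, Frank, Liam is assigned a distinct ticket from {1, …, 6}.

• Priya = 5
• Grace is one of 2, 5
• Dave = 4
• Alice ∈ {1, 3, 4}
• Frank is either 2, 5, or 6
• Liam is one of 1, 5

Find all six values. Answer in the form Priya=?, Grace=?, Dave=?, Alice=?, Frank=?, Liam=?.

Priya has just one choice, so Priya = 5. So Grace, Frank, Liam can't be 5.
Grace has just one choice, so Grace = 2. Strike 2 from Frank.
Dave's domain is down to {4}, so Dave = 4. So Alice can't be 4.
Frank must be 6 (only option left).
Liam must be 1 (only option left). Eliminate 1 elsewhere: Alice.
Alice's domain is down to {3}, so Alice = 3.

Priya=5, Grace=2, Dave=4, Alice=3, Frank=6, Liam=1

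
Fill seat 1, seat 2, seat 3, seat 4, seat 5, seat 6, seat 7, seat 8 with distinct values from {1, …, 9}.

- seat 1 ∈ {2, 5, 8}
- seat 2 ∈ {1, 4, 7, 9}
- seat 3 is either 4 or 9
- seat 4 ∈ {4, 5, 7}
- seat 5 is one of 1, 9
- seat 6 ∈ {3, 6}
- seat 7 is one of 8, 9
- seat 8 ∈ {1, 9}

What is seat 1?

2

The 2 variables seat 5 and seat 8 are confined to {1, 9}, which locks those values in; drop them from seat 2, seat 3, seat 7.
seat 3 must be 4 (only option left). Eliminate 4 elsewhere: seat 2, seat 4.
seat 7's domain is down to {8}, so seat 7 = 8. Remove 8 from seat 1.
seat 2 has just one choice, so seat 2 = 7. Eliminate 7 elsewhere: seat 4.
That leaves seat 4 = 5. Strike 5 from seat 1.
So seat 1 = 2.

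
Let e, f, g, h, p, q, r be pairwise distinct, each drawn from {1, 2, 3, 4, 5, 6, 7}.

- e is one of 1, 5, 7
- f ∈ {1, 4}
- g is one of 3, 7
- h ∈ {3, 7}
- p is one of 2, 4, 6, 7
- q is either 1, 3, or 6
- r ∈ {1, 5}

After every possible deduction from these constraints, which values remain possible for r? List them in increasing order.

1, 5

The 7 variables draw from only 7 values {1, 2, 3, 4, 5, 6, 7}, so each is used; only p can be 2, hence p = 2.
Among the 6 still-open variables, 4 fits only f (and all 6 values in {1, 3, 4, 5, 6, 7} must be used), so f = 4.
The 5 still-open variables together cover exactly {1, 3, 5, 6, 7} — 5 values for 5 variables — and 6 appears only in q's list, so q = 6.
g and h share exactly the 2 values {3, 7}; by pigeonhole those values go to them, so strike 3, 7 from e.
No further eliminations apply; r can still be any of 1, 5.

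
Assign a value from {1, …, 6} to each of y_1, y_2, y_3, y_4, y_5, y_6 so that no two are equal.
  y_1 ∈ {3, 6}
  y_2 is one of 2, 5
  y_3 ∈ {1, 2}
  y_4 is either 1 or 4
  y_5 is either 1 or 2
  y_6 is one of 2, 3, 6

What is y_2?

5

The 6 variables draw from only 6 values {1, 2, 3, 4, 5, 6}, so each is used; only y_4 can be 4, hence y_4 = 4.
The 5 still-open variables together cover exactly {1, 2, 3, 5, 6} — 5 values for 5 variables — and 5 appears only in y_2's list, so y_2 = 5.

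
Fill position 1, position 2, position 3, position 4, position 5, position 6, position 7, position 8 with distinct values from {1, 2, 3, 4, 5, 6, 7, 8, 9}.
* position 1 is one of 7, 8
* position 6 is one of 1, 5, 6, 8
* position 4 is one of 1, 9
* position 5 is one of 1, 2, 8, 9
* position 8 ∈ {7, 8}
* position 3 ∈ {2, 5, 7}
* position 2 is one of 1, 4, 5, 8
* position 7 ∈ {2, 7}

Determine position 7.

The 8 variables draw from only 8 values {1, 2, 4, 5, 6, 7, 8, 9}, so each is used; only position 2 can be 4, hence position 2 = 4.
The 7 still-open variables draw from only 7 values {1, 2, 5, 6, 7, 8, 9}, so each is used; only position 6 can be 6, hence position 6 = 6.
The 6 still-open variables together cover exactly {1, 2, 5, 7, 8, 9} — 6 values for 6 variables — and 5 appears only in position 3's list, so position 3 = 5.
position 1 and position 8 between them cover only {7, 8} — a naked pair. Remove those values from position 5, position 7.
So position 7 = 2.

2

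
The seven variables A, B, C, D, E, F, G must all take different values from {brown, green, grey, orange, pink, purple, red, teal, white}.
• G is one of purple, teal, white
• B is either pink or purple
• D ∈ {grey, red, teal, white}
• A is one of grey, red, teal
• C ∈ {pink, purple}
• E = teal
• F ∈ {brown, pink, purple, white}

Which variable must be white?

E's domain is down to {teal}, so E = teal. Remove teal from A, D, G.
The 6 still-open variables draw from only 6 values {brown, grey, pink, purple, red, white}, so each is used; only F can be brown, hence F = brown.
B and C between them cover only {pink, purple} — a naked pair. Remove those values from G.
So white goes to G.

G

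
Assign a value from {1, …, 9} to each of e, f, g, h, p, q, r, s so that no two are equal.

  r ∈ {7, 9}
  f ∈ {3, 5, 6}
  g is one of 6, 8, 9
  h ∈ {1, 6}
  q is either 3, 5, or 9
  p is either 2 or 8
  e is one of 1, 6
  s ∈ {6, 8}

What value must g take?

9

The 8 variables together cover exactly {1, 2, 3, 5, 6, 7, 8, 9} — 8 values for 8 variables — and 2 appears only in p's list, so p = 2.
The 7 still-open variables together cover exactly {1, 3, 5, 6, 7, 8, 9} — 7 values for 7 variables — and 7 appears only in r's list, so r = 7.
The 2 variables e and h are confined to {1, 6}, which locks those values in; drop them from f, g, s.
s's domain is down to {8}, so s = 8. Remove 8 from g.
So g = 9.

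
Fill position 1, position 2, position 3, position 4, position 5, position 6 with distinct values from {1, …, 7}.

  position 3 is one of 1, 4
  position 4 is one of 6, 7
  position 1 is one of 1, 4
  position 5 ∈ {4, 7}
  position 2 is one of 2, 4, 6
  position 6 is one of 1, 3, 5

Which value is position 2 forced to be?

position 1 and position 3 between them cover only {1, 4} — a naked pair. Remove those values from position 2, position 5, position 6.
position 5 has just one choice, so position 5 = 7. Strike 7 from position 4.
position 4 must be 6 (only option left). Strike 6 from position 2.
So position 2 = 2.

2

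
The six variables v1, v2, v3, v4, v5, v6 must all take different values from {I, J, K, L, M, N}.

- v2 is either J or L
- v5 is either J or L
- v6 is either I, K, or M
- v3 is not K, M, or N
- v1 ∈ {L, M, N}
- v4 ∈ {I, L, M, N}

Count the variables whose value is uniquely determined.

2

Among the 6 variables, K fits only v6 (and all 6 values in {I, J, K, L, M, N} must be used), so v6 = K.
The 2 variables v2 and v5 are confined to {J, L}, which locks those values in; drop them from v1, v3, v4.
v3 must be I (only option left). Eliminate I elsewhere: v4.
Determined: v3=I, v6=K. The other variables each still have more than one consistent value. That makes 2.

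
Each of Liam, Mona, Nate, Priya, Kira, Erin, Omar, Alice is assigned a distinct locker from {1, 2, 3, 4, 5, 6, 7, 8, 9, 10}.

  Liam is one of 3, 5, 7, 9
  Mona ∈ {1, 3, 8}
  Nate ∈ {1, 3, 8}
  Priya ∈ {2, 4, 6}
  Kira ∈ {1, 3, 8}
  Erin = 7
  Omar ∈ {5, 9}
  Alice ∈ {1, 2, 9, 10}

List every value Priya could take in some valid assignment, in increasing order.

Erin must be 7 (only option left). Strike 7 from Liam.
Mona, Nate, Kira share exactly the 3 values {1, 3, 8}; by pigeonhole those values go to them, so strike 1, 3, 8 from Liam, Alice.
Liam and Omar between them cover only {5, 9} — a naked pair. Remove those values from Alice.
No further eliminations apply; Priya can still be any of 2, 4, 6.

2, 4, 6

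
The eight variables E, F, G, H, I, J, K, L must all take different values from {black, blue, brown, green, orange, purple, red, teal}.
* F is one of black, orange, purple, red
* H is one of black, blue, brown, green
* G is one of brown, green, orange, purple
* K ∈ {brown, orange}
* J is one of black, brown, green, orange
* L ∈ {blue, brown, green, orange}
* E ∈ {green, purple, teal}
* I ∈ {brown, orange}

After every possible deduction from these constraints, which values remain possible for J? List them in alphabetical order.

Among the 8 variables, red fits only F (and all 8 values in {black, blue, brown, green, orange, purple, red, teal} must be used), so F = red.
The 7 still-open variables together cover exactly {black, blue, brown, green, orange, purple, teal} — 7 values for 7 variables — and teal appears only in E's list, so E = teal.
The 6 still-open variables together cover exactly {black, blue, brown, green, orange, purple} — 6 values for 6 variables — and purple appears only in G's list, so G = purple.
The 2 variables I and K are confined to {brown, orange}, which locks those values in; drop them from H, J, L.
No further eliminations apply; J can still be any of black, green.

black, green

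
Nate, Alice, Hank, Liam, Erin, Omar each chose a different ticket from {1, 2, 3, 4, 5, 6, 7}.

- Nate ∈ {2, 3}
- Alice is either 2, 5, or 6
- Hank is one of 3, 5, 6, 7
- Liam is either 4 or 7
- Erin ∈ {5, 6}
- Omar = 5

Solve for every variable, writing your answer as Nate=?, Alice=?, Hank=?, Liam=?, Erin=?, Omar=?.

Omar has just one choice, so Omar = 5. Strike 5 from Alice, Hank, Erin.
Erin must be 6 (only option left). Eliminate 6 elsewhere: Alice, Hank.
That leaves Alice = 2. Eliminate 2 elsewhere: Nate.
Nate has just one choice, so Nate = 3. Strike 3 from Hank.
Hank must be 7 (only option left). So Liam can't be 7.
Liam must be 4 (only option left).

Nate=3, Alice=2, Hank=7, Liam=4, Erin=6, Omar=5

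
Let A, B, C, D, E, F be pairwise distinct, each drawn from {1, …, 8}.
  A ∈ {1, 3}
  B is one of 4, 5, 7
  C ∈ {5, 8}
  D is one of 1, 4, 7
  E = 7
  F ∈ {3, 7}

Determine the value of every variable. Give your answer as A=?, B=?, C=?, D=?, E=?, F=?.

E has just one choice, so E = 7. Eliminate 7 elsewhere: B, D, F.
That leaves F = 3. Strike 3 from A.
A's domain is down to {1}, so A = 1. So D can't be 1.
D's domain is down to {4}, so D = 4. Strike 4 from B.
That leaves B = 5. Eliminate 5 elsewhere: C.
C has just one choice, so C = 8.

A=1, B=5, C=8, D=4, E=7, F=3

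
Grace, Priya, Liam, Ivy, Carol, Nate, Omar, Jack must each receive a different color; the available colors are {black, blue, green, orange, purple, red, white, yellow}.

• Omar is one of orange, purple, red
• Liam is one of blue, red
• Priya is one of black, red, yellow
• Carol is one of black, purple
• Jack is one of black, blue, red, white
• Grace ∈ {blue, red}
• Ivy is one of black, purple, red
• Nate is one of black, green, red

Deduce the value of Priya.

yellow

Among the 8 variables, green fits only Nate (and all 8 values in {black, blue, green, orange, purple, red, white, yellow} must be used), so Nate = green.
The 7 still-open variables together cover exactly {black, blue, orange, purple, red, white, yellow} — 7 values for 7 variables — and orange appears only in Omar's list, so Omar = orange.
The 6 still-open variables together cover exactly {black, blue, purple, red, white, yellow} — 6 values for 6 variables — and white appears only in Jack's list, so Jack = white.
The 5 still-open variables draw from only 5 values {black, blue, purple, red, yellow}, so each is used; only Priya can be yellow, hence Priya = yellow.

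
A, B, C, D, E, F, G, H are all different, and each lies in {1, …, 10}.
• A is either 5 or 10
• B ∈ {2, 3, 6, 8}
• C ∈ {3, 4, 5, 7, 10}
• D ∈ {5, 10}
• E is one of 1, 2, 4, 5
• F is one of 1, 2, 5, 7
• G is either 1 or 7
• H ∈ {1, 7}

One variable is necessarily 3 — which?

A and D between them cover only {5, 10} — a naked pair. Remove those values from C, E, F.
G and H share exactly the 2 values {1, 7}; by pigeonhole those values go to them, so strike 1, 7 from C, E, F.
That leaves F = 2. So B, E can't be 2.
E has just one choice, so E = 4. Strike 4 from C.
So 3 goes to C.

C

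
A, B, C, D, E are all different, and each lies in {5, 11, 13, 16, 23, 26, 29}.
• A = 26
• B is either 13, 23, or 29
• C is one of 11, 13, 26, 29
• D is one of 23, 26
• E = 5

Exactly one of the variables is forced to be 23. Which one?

D

A must be 26 (only option left). So C, D can't be 26.
So 23 goes to D.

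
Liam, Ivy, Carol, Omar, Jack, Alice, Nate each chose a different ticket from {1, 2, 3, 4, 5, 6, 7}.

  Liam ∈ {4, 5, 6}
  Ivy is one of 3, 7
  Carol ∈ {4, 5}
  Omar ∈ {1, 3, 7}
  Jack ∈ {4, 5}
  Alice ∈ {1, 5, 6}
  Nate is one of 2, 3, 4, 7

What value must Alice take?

1

The 7 variables draw from only 7 values {1, 2, 3, 4, 5, 6, 7}, so each is used; only Nate can be 2, hence Nate = 2.
Carol and Jack between them cover only {4, 5} — a naked pair. Remove those values from Liam, Alice.
Liam's domain is down to {6}, so Liam = 6. Remove 6 from Alice.
So Alice = 1.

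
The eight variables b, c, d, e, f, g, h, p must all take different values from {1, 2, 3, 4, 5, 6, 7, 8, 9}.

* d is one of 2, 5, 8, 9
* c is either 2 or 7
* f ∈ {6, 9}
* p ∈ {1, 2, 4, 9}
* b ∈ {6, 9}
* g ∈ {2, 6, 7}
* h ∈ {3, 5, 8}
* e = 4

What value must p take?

e must be 4 (only option left). Strike 4 from p.
b and f between them cover only {6, 9} — a naked pair. Remove those values from d, g, p.
c and g share exactly the 2 values {2, 7}; by pigeonhole those values go to them, so strike 2, 7 from d, p.
So p = 1.

1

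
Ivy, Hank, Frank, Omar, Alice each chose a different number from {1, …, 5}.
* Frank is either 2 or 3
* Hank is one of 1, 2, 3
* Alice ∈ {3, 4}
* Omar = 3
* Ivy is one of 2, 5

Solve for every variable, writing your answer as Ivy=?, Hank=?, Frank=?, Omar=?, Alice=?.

Omar's domain is down to {3}, so Omar = 3. So Hank, Frank, Alice can't be 3.
Alice must be 4 (only option left).
That leaves Frank = 2. Strike 2 from Ivy, Hank.
Ivy must be 5 (only option left).
Hank must be 1 (only option left).

Ivy=5, Hank=1, Frank=2, Omar=3, Alice=4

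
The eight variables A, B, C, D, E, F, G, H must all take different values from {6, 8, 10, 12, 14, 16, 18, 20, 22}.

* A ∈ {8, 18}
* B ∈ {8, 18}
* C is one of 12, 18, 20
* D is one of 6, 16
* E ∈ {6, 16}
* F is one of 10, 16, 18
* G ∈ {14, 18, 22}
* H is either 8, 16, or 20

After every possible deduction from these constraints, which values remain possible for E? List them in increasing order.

A and B share exactly the 2 values {8, 18}; by pigeonhole those values go to them, so strike 8, 18 from C, F, G, H.
The 2 variables D and E are confined to {6, 16}, which locks those values in; drop them from F, H.
That leaves F = 10.
H's domain is down to {20}, so H = 20. Eliminate 20 elsewhere: C.
C has just one choice, so C = 12.
No further eliminations apply; E can still be any of 6, 16.

6, 16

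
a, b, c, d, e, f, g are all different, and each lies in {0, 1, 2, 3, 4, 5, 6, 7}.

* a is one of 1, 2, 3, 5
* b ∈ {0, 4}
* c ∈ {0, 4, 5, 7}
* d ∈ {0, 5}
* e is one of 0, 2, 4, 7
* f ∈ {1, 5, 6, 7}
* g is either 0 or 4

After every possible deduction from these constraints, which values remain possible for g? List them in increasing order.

The 2 variables b and g are confined to {0, 4}, which locks those values in; drop them from c, d, e.
d must be 5 (only option left). Strike 5 from a, c, f.
c's domain is down to {7}, so c = 7. Strike 7 from e, f.
e must be 2 (only option left). Eliminate 2 elsewhere: a.
No further eliminations apply; g can still be any of 0, 4.

0, 4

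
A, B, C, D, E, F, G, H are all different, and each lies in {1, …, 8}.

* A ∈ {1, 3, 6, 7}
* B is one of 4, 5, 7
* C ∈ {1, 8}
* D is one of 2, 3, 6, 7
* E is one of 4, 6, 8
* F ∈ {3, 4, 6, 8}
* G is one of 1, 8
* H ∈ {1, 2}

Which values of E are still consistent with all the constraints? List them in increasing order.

The 8 variables together cover exactly {1, 2, 3, 4, 5, 6, 7, 8} — 8 values for 8 variables — and 5 appears only in B's list, so B = 5.
C and G between them cover only {1, 8} — a naked pair. Remove those values from A, E, F, H.
That leaves H = 2. Eliminate 2 elsewhere: D.
No further eliminations apply; E can still be any of 4, 6.

4, 6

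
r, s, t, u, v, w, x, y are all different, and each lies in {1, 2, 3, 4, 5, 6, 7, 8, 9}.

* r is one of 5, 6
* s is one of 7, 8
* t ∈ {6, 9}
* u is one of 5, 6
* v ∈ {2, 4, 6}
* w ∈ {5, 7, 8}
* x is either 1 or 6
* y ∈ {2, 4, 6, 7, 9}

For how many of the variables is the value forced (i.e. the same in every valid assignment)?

The 8 variables together cover exactly {1, 2, 4, 5, 6, 7, 8, 9} — 8 values for 8 variables — and 1 appears only in x's list, so x = 1.
r and u between them cover only {5, 6} — a naked pair. Remove those values from t, v, w, y.
t must be 9 (only option left). So y can't be 9.
s and w between them cover only {7, 8} — a naked pair. Remove those values from y.
Determined: t=9, x=1. The other variables each still have more than one consistent value. That makes 2.

2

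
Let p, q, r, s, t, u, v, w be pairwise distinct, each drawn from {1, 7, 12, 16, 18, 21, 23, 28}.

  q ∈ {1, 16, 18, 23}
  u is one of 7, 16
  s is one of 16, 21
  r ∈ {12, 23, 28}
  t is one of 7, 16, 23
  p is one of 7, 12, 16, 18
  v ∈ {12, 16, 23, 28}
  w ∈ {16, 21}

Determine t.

23

The 8 variables draw from only 8 values {1, 7, 12, 16, 18, 21, 23, 28}, so each is used; only q can be 1, hence q = 1.
The 7 still-open variables together cover exactly {7, 12, 16, 18, 21, 23, 28} — 7 values for 7 variables — and 18 appears only in p's list, so p = 18.
s and w share exactly the 2 values {16, 21}; by pigeonhole those values go to them, so strike 16, 21 from t, u, v.
That leaves u = 7. Eliminate 7 elsewhere: t.
So t = 23.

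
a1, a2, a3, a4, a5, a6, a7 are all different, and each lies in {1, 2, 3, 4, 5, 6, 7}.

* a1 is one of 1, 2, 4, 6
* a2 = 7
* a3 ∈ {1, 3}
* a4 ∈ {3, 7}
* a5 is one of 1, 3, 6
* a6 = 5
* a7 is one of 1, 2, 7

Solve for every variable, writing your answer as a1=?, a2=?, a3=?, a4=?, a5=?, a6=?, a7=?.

a2's domain is down to {7}, so a2 = 7. Remove 7 from a4, a7.
That leaves a4 = 3. Eliminate 3 elsewhere: a3, a5.
a6 has just one choice, so a6 = 5.
a3 must be 1 (only option left). Remove 1 from a1, a5, a7.
a5 must be 6 (only option left). Strike 6 from a1.
a7's domain is down to {2}, so a7 = 2. Strike 2 from a1.
a1 has just one choice, so a1 = 4.

a1=4, a2=7, a3=1, a4=3, a5=6, a6=5, a7=2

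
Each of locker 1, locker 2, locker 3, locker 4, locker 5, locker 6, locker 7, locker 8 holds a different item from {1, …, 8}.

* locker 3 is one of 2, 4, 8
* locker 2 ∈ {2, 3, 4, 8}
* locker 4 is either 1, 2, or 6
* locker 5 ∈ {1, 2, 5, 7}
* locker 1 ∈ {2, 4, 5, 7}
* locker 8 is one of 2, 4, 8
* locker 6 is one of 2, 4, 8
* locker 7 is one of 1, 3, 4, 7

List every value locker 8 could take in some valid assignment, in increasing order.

2, 4, 8

The 8 variables draw from only 8 values {1, 2, 3, 4, 5, 6, 7, 8}, so each is used; only locker 4 can be 6, hence locker 4 = 6.
locker 3, locker 6, locker 8 between them cover only {2, 4, 8} — a naked triple. Remove those values from locker 1, locker 2, locker 5, locker 7.
That leaves locker 2 = 3. Remove 3 from locker 7.
No further eliminations apply; locker 8 can still be any of 2, 4, 8.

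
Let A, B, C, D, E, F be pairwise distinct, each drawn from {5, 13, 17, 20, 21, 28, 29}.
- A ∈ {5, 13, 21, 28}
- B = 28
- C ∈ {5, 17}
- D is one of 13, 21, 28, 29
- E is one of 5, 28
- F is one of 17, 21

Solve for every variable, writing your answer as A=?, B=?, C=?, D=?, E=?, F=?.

A=13, B=28, C=17, D=29, E=5, F=21

B has just one choice, so B = 28. Remove 28 from A, D, E.
That leaves E = 5. So A, C can't be 5.
C must be 17 (only option left). Eliminate 17 elsewhere: F.
F has just one choice, so F = 21. Eliminate 21 elsewhere: A, D.
A must be 13 (only option left). Strike 13 from D.
D has just one choice, so D = 29.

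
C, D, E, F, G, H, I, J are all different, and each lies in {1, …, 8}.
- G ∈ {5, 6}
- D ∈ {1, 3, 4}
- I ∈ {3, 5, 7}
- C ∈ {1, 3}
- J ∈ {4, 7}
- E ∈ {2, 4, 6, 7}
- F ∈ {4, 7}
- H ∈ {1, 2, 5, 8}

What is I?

5

The 8 variables draw from only 8 values {1, 2, 3, 4, 5, 6, 7, 8}, so each is used; only H can be 8, hence H = 8.
Among the 7 still-open variables, 2 fits only E (and all 7 values in {1, 2, 3, 4, 5, 6, 7} must be used), so E = 2.
The 6 still-open variables draw from only 6 values {1, 3, 4, 5, 6, 7}, so each is used; only G can be 6, hence G = 6.
The 5 still-open variables draw from only 5 values {1, 3, 4, 5, 7}, so each is used; only I can be 5, hence I = 5.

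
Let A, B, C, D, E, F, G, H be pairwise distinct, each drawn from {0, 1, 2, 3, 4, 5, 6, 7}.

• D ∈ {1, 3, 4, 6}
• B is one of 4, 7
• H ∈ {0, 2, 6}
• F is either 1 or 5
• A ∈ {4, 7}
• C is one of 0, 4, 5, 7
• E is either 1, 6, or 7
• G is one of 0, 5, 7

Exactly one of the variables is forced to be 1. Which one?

F

The 8 variables draw from only 8 values {0, 1, 2, 3, 4, 5, 6, 7}, so each is used; only H can be 2, hence H = 2.
The 7 still-open variables together cover exactly {0, 1, 3, 4, 5, 6, 7} — 7 values for 7 variables — and 3 appears only in D's list, so D = 3.
The 6 still-open variables together cover exactly {0, 1, 4, 5, 6, 7} — 6 values for 6 variables — and 6 appears only in E's list, so E = 6.
The 5 still-open variables draw from only 5 values {0, 1, 4, 5, 7}, so each is used; only F can be 1, hence F = 1.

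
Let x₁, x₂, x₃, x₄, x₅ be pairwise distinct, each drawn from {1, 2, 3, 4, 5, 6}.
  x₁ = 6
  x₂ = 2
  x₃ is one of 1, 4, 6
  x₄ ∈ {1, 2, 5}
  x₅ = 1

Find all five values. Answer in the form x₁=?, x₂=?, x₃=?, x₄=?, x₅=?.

x₁ must be 6 (only option left). Remove 6 from x₃.
That leaves x₂ = 2. Strike 2 from x₄.
x₅ must be 1 (only option left). Eliminate 1 elsewhere: x₃, x₄.
x₃'s domain is down to {4}, so x₃ = 4.
x₄'s domain is down to {5}, so x₄ = 5.

x₁=6, x₂=2, x₃=4, x₄=5, x₅=1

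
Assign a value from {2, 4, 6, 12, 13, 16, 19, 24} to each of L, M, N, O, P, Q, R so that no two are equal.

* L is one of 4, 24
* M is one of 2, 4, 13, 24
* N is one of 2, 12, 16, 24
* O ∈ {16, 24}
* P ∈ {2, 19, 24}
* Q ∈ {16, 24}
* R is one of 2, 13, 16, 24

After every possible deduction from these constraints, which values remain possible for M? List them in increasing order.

2, 13

The 7 variables draw from only 7 values {2, 4, 12, 13, 16, 19, 24}, so each is used; only N can be 12, hence N = 12.
Among the 6 still-open variables, 19 fits only P (and all 6 values in {2, 4, 13, 16, 19, 24} must be used), so P = 19.
O and Q share exactly the 2 values {16, 24}; by pigeonhole those values go to them, so strike 16, 24 from L, M, R.
L's domain is down to {4}, so L = 4. Strike 4 from M.
No further eliminations apply; M can still be any of 2, 13.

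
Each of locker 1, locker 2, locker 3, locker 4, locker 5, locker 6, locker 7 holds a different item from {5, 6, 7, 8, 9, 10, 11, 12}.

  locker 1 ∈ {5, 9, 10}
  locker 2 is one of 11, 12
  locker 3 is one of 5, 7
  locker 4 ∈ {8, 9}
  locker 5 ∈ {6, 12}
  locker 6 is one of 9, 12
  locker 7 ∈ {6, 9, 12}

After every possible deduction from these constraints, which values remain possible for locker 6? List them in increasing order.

9, 12

The 3 variables locker 5, locker 6, locker 7 are confined to {6, 9, 12}, which locks those values in; drop them from locker 1, locker 2, locker 4.
locker 2's domain is down to {11}, so locker 2 = 11.
locker 4 has just one choice, so locker 4 = 8.
No further eliminations apply; locker 6 can still be any of 9, 12.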